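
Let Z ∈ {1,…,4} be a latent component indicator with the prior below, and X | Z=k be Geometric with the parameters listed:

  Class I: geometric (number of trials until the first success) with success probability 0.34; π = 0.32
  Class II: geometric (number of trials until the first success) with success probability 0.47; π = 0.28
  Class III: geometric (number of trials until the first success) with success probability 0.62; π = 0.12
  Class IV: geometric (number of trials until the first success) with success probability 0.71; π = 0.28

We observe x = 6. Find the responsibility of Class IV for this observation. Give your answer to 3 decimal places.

By Bayes' theorem, P(k | x) = π_k f_k(x) / Σ_j π_j f_j(x).
Geometric probabilities:
  L_I = 0.34·(1−0.34)^5 = 0.34·0.125233 = 0.0425793
  L_II = 0.47·(1−0.47)^5 = 0.47·0.0418195 = 0.0196552
  L_III = 0.62·(1−0.62)^5 = 0.62·0.00792352 = 0.00491258
  L_IV = 0.71·(1−0.71)^5 = 0.71·0.00205111 = 0.00145629
Unnormalised posteriors:
  π_I·L_I = 0.32 × 0.0425793 = 0.0136254
  π_II·L_II = 0.28 × 0.0196552 = 0.00550345
  π_III·L_III = 0.12 × 0.00491258 = 0.00058951
  π_IV·L_IV = 0.28 × 0.00145629 = 0.000407762
Normaliser: 0.0136254 + 0.00550345 + 0.00058951 + 0.000407762 = 0.0201261
P(Class IV | x) ≈ 0.020

0.020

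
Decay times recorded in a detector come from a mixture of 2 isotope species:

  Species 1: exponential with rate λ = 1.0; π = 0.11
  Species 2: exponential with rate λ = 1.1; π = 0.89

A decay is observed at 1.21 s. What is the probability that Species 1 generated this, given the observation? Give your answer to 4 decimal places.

0.1125

Apply Bayes' rule: the posterior for each component is proportional to its prior times its likelihood at x.
Component likelihoods at x = 1.21 s:
  f_1 = 0.298197
  f_2 = 0.290634
Weight by the priors:
  π_1·f_1 = 0.11 × 0.298197 = 0.0328017
  π_2·f_2 = 0.89 × 0.290634 = 0.258664
Normaliser: 0.0328017 + 0.258664 = 0.291466
P(Species 1 | x) = 0.0328017 / 0.291466 ≈ 0.1125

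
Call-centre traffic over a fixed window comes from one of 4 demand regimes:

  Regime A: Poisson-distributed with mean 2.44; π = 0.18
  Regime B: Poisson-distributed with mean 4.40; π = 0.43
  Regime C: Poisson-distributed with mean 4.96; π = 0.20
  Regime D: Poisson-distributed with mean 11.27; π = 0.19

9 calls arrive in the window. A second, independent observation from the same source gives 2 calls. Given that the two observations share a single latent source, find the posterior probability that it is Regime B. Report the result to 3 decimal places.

By Bayes' theorem, P(k | x) = π_k f_k(x) / Σ_j π_j f_j(x).
Since both observations come from the same component, the likelihood for component k is f_k(x₁)·f_k(x₂).
  f_A = [0.00073632] × [0.25946] = 0.000191046
  f_B = [0.020913] × [0.118845] = 0.00248539
  f_C = [0.0351133] × [0.0862646] = 0.00302903
  f_D = [0.103051] × [0.00080969] = 8.34396e-05
Prior × likelihood for each component:
  π_A·f_A = 0.18 × 0.000191046 = 3.43883e-05
  π_B·f_B = 0.43 × 0.00248539 = 0.00106872
  π_C·f_C = 0.20 × 0.00302903 = 0.000605807
  π_D·f_D = 0.19 × 8.34396e-05 = 1.58535e-05
Marginal: 3.43883e-05 + 0.00106872 + 0.000605807 + 1.58535e-05 = 0.00172477
Responsibility of Regime B: 0.00106872 / 0.00172477 ≈ 0.620

0.620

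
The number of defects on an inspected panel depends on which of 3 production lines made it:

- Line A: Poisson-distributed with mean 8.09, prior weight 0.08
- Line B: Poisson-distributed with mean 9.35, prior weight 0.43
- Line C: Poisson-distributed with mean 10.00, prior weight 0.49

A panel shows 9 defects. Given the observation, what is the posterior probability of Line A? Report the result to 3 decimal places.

0.079

The responsibility of component k is w_k f_k(x) divided by Σ_j w_j f_j(x).
Evaluate each component's likelihood at the observed value:
  L_A = e^(−8.09)·8.09^9/9! = 0.12541
  L_B = e^(−9.35)·9.35^9/9! = 0.130884
  L_C = e^(−10.00)·10.00^9/9! = 0.12511
Prior × likelihood for each component:
  w_A·L_A = 0.08 × 0.12541 = 0.0100328
  w_B·L_B = 0.43 × 0.130884 = 0.0562803
  w_C·L_C = 0.49 × 0.12511 = 0.0613039
Marginal: 0.0100328 + 0.0562803 + 0.0613039 = 0.127617
Responsibility of Line A: 0.0100328 / 0.127617 ≈ 0.079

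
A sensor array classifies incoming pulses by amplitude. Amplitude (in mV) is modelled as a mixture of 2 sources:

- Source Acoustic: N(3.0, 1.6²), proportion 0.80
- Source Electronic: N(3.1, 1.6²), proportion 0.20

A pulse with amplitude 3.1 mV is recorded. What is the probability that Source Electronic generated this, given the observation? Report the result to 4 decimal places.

Apply Bayes' rule: the posterior for each component is proportional to its prior times its likelihood at x.
Normal densities:
  p_Acoustic = (1/(1.6·√(2π)))·exp(−(3.1−3.0)²/(2·1.6²)) = 0.249339·exp(-0.00195) = 0.248852
  p_Electronic = (1/(1.6·√(2π)))·exp(−(3.1−3.1)²/(2·1.6²)) = 0.249339·exp(-0.00000) = 0.249339
Prior × likelihood for each component:
  π_Acoustic·p_Acoustic = 0.80 × 0.248852 = 0.199082
  π_Electronic·p_Electronic = 0.20 × 0.249339 = 0.0498678
Denominator: 0.199082 + 0.0498678 = 0.24895
P(Source Electronic | x) ≈ 0.2003

0.2003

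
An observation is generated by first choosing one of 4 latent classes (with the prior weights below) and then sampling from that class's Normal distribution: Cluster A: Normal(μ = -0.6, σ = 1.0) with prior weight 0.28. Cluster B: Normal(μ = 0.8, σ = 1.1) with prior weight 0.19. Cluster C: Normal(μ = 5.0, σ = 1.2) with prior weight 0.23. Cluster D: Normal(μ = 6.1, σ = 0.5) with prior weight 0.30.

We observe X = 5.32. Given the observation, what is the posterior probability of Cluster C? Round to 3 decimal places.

P(component k | x) = w_k·f_k(x) / marginal(x), where marginal(x) = Σ_j w_j·f_j(x).
Evaluate each component's likelihood at the observed value:
  L_A = 9.78771e-09
  L_B = 7.81748e-05
  L_C = 0.320839
  L_D = 0.236315
Prior × likelihood for each component:
  w_A·L_A = 0.28 × 9.78771e-09 = 2.74056e-09
  w_B·L_B = 0.19 × 7.81748e-05 = 1.48532e-05
  w_C·L_C = 0.23 × 0.320839 = 0.073793
  w_D·L_D = 0.30 × 0.236315 = 0.0708944
Marginal: 2.74056e-09 + 1.48532e-05 + 0.073793 + 0.0708944 = 0.144702
Responsibility of Cluster C: 0.073793 / 0.144702 ≈ 0.510

0.510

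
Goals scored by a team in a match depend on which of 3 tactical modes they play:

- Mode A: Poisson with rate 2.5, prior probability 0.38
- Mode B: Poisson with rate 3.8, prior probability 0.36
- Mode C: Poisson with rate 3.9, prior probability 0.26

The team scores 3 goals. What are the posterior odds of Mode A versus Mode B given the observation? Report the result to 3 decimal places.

Posterior odds = (P(Z=i) f_i(x)) / (P(Z=j) f_j(x)); the normalising sum cancels.
Poisson probabilities:
  f_A = e^(−2.5)·2.5^3/3! = 0.213763
  f_B = e^(−3.8)·3.8^3/3! = 0.204588
  f_C = e^(−3.9)·3.9^3/3! = 0.200122
Odds = (0.38/0.36) × (0.213763/0.204588) = 1.05556 × 1.04485 ≈ 1.103

1.103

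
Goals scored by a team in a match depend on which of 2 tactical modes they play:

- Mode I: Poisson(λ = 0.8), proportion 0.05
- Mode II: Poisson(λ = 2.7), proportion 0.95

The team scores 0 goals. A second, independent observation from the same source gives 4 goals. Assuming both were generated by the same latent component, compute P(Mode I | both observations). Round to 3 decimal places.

The responsibility of component k is w_k f_k(x) divided by Σ_j w_j f_j(x).
Since both observations come from the same component, the likelihood for component k is f_k(x₁)·f_k(x₂).
  L_I = [0.449329] × [0.00766855] = 0.0034457
  L_II = [0.0672055] × [0.148816] = 0.0100012
Unnormalised posteriors:
  w_I·L_I = 0.05 × 0.0034457 = 0.000172285
  w_II·L_II = 0.95 × 0.0100012 = 0.00950117
Normaliser: 0.000172285 + 0.00950117 = 0.00967346
P(Mode I | data) ≈ 0.018

0.018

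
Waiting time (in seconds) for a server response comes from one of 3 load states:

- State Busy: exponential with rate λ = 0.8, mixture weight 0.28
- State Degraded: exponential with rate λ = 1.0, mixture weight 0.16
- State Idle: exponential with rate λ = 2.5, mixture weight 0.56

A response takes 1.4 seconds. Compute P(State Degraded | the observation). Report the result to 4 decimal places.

P(component k | x) = π_k·f_k(x) / marginal(x), where marginal(x) = Σ_j π_j·f_j(x).
Evaluate each component's likelihood at the observed value:
  p_Busy = 0.261024
  p_Degraded = 0.246597
  p_Idle = 0.0754935
Unnormalised posteriors:
  π_Busy·p_Busy = 0.28 × 0.261024 = 0.0730867
  π_Degraded·p_Degraded = 0.16 × 0.246597 = 0.0394555
  π_Idle·p_Idle = 0.56 × 0.0754935 = 0.0422763
Evidence: 0.0730867 + 0.0394555 + 0.0422763 = 0.154819
Responsibility of State Degraded: 0.0394555 / 0.154819 ≈ 0.2549

0.2549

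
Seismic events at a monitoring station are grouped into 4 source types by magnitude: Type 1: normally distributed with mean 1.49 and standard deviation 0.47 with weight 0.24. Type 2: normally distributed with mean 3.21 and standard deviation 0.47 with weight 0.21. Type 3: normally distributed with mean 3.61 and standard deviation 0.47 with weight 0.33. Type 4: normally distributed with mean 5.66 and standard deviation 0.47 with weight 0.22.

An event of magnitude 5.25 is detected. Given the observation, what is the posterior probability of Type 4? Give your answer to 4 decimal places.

Apply Bayes' rule: the posterior for each component is proportional to its prior times its likelihood at x.
Component likelihoods at x = 5.25:
  p_1 = (1/(0.47·√(2π)))·exp(−(5.25−1.49)²/(2·0.47²)) = 0.848813·exp(-32.00000) = 1.07495e-14
  p_2 = (1/(0.47·√(2π)))·exp(−(5.25−3.21)²/(2·0.47²)) = 0.848813·exp(-9.41965) = 6.88512e-05
  p_3 = (1/(0.47·√(2π)))·exp(−(5.25−3.61)²/(2·0.47²)) = 0.848813·exp(-6.08782) = 0.0019271
  p_4 = (1/(0.47·√(2π)))·exp(−(5.25−5.66)²/(2·0.47²)) = 0.848813·exp(-0.38049) = 0.580187
Prior × likelihood for each component:
  π_1·p_1 = 0.24 × 1.07495e-14 = 2.57988e-15
  π_2·p_2 = 0.21 × 6.88512e-05 = 1.44588e-05
  π_3·p_3 = 0.33 × 0.0019271 = 0.000635943
  π_4·p_4 = 0.22 × 0.580187 = 0.127641
Normaliser: 2.57988e-15 + 1.44588e-05 + 0.000635943 + 0.127641 = 0.128292
P(Type 4 | x) = 0.127641 / 0.128292 ≈ 0.9949

0.9949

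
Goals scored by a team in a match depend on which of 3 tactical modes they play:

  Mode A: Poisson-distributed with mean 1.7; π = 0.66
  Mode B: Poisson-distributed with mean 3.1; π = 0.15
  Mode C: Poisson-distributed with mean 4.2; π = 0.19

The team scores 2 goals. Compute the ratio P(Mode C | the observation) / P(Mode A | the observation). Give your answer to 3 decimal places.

Posterior odds = (π_i f_i(x)) / (π_j f_j(x)); the normalising sum cancels.
Component likelihoods at x = 2 goals:
  p_A = e^(−1.7)·1.7^2/2! = 0.263978
  p_B = e^(−3.1)·3.1^2/2! = 0.216461
  p_C = e^(−4.2)·4.2^2/2! = 0.132261
0.0251296 / 0.174225 ≈ 0.144

0.144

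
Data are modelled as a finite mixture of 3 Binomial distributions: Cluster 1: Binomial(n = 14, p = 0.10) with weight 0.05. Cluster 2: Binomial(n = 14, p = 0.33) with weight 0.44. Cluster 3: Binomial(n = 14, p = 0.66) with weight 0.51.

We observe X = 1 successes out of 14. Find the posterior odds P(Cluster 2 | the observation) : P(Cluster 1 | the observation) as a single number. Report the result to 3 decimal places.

0.626

The posterior odds equal the prior odds times the likelihood ratio: (π_i/π_j)·(f_i(x)/f_j(x)).
Evaluate each component's likelihood at the observed value:
  p_1 = 0.355861
  p_2 = 0.0253288
  p_3 = 7.49718e-06
0.0111447 / 0.0177931 ≈ 0.626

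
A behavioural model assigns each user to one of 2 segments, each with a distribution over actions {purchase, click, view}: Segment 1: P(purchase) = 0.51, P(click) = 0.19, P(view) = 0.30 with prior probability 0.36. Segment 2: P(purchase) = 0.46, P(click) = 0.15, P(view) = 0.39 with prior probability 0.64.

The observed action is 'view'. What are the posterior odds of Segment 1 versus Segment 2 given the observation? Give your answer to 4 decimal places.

Posterior odds = (π_i f_i(x)) / (π_j f_j(x)); the normalising sum cancels.
Categorical probabilities:
  L_1 = P(view | comp) = 0.30
  L_2 = P(view | comp) = 0.39
0.108 / 0.2496 ≈ 0.4327

0.4327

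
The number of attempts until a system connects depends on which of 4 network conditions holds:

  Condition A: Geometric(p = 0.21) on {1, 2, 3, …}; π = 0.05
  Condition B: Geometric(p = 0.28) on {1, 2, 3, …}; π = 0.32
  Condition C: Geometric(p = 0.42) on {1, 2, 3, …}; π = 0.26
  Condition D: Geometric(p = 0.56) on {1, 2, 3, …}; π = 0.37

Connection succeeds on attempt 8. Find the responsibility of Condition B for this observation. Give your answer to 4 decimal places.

By Bayes' theorem, P(k | x) = w_k f_k(x) / Σ_j w_j f_j(x).
Component likelihoods at x = 8:
  f_A = 0.0403282
  f_B = 0.0280857
  f_C = 0.00927353
  f_D = 0.00178796
Prior × likelihood for each component:
  w_A·f_A = 0.05 × 0.0403282 = 0.00201641
  w_B·f_B = 0.32 × 0.0280857 = 0.00898743
  w_C·f_C = 0.26 × 0.00927353 = 0.00241112
  w_D·f_D = 0.37 × 0.00178796 = 0.000661544
Evidence: 0.00201641 + 0.00898743 + 0.00241112 + 0.000661544 = 0.0140765
Responsibility of Condition B: 0.00898743 / 0.0140765 ≈ 0.6385

0.6385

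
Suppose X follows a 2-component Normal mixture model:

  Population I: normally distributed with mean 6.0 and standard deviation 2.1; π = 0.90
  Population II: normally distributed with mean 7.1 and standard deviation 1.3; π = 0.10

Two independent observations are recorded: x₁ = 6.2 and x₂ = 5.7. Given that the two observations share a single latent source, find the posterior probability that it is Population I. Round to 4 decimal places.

P(component k | x) = P(Z=k)·f_k(x) / marginal(x), where marginal(x) = Σ_j P(Z=j)·f_j(x).
Since both observations come from the same component, the likelihood for component k is f_k(x₁)·f_k(x₂).
  L_I = [(1/(2.1·√(2π)))·exp(−(6.2−6.0)²/(2·2.1²)) = 0.189973·exp(-0.00454) = 0.189113] × [0.188044] = 0.0355615
  L_II = [(1/(1.3·√(2π)))·exp(−(6.2−7.1)²/(2·1.3²)) = 0.306879·exp(-0.23964) = 0.241485] × [0.171841] = 0.0414971
Prior × likelihood for each component:
  P(Z=I)·L_I = 0.90 × 0.0355615 = 0.0320054
  P(Z=II)·L_II = 0.10 × 0.0414971 = 0.00414971
Normaliser: 0.0320054 + 0.00414971 = 0.0361551
P(Population I | x) ≈ 0.8852

0.8852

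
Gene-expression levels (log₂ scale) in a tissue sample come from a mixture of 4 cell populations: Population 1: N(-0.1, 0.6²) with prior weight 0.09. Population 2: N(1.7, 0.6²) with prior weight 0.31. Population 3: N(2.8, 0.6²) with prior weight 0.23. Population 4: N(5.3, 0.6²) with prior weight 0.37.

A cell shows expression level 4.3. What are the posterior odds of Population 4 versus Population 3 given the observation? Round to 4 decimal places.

9.1297

Since P(k|x) ∝ w_k f_k(x), the posterior odds are w_i f_i(x) / (w_j f_j(x)).
Normal densities:
  p_1 = (1/(0.6·√(2π)))·exp(−(4.3−-0.1)²/(2·0.6²)) = 0.664904·exp(-26.88889) = 1.39657e-12
  p_2 = (1/(0.6·√(2π)))·exp(−(4.3−1.7)²/(2·0.6²)) = 0.664904·exp(-9.38889) = 5.56181e-05
  p_3 = (1/(0.6·√(2π)))·exp(−(4.3−2.8)²/(2·0.6²)) = 0.664904·exp(-3.12500) = 0.0292138
  p_4 = (1/(0.6·√(2π)))·exp(−(4.3−5.3)²/(2·0.6²)) = 0.664904·exp(-1.38889) = 0.165795
0.0613442 / 0.00671918 ≈ 9.1297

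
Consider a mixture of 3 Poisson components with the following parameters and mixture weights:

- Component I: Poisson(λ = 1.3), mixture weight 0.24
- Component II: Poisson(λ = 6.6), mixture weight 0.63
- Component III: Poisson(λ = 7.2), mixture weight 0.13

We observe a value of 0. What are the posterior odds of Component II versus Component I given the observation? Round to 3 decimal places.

0.013

Posterior odds = (w_i f_i(x)) / (w_j f_j(x)); the normalising sum cancels.
Evaluate each component's likelihood at the observed value:
  L_I = 0.272532
  L_II = 0.00136037
  L_III = 0.000746586
Posterior odds = (w_II·L_II) / (w_I·L_I) = (0.63·0.00136037) / (0.24·0.272532) = 0.000857032 / 0.0654076 ≈ 0.013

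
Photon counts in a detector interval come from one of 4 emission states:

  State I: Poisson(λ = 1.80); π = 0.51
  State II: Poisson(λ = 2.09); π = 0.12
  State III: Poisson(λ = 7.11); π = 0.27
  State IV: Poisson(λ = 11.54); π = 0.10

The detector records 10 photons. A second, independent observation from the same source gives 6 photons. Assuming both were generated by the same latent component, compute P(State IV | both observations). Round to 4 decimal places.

Posterior ∝ prior × likelihood, so P(k | x) ∝ P(Z=k) f_k(x); normalise over all components.
Since both observations come from the same component, the likelihood for component k is f_k(x₁)·f_k(x₂).
  p_I = [e^(−1.80)·1.80^10/10! = 1.62642e-05] × [0.00780859] = 1.27e-07
  p_II = [e^(−2.09)·2.09^10/10! = 5.42031e-05] × [0.0143176] = 7.76058e-07
  p_III = [e^(−7.11)·7.11^10/10! = 0.0743189] × [0.146572] = 0.0108931
  p_IV = [e^(−11.54)·11.54^10/10! = 0.112341] × [0.031926] = 0.00358658
Unnormalised posteriors:
  P(Z=I)·p_I = 0.51 × 1.27e-07 = 6.47701e-08
  P(Z=II)·p_II = 0.12 × 7.76058e-07 = 9.31269e-08
  P(Z=III)·p_III = 0.27 × 0.0108931 = 0.00294113
  P(Z=IV)·p_IV = 0.10 × 0.00358658 = 0.000358658
Normaliser: 6.47701e-08 + 9.31269e-08 + 0.00294113 + 0.000358658 = 0.00329995
P(State IV | x₁,x₂) = 0.000358658 / 0.00329995 ≈ 0.1087

0.1087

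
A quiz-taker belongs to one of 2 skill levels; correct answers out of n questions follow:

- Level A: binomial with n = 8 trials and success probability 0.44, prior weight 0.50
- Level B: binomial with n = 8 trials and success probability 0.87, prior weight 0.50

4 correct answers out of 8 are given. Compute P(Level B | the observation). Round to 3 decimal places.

The responsibility of component k is P(Z=k) f_k(x) divided by Σ_j P(Z=j) f_j(x).
Component likelihoods at x = 4 correct answers out of 8:
  f_A = 0.258024
  f_B = 0.0114538
Prior × likelihood for each component:
  P(Z=A)·f_A = 0.50 × 0.258024 = 0.129012
  P(Z=B)·f_B = 0.50 × 0.0114538 = 0.00572689
Evidence: 0.129012 + 0.00572689 = 0.134739
P(Level B | 4 correct answers out of 8) ≈ 0.043

0.043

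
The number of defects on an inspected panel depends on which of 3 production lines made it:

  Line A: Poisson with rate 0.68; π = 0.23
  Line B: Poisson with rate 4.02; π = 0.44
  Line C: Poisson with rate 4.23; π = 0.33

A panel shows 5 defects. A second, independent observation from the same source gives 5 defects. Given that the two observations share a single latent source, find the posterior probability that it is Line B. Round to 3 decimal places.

0.549

By Bayes' theorem, P(k | x) = w_k f_k(x) / Σ_j w_j f_j(x).
Since both observations come from the same component, the likelihood for component k is f_k(x₁)·f_k(x₂).
  f_A = [e^(−0.68)·0.68^5/5! = 0.000613823] × [0.000613823] = 3.76779e-07
  f_B = [e^(−4.02)·4.02^5/5! = 0.157067] × [0.157067] = 0.0246701
  f_C = [e^(−4.23)·4.23^5/5! = 0.164231] × [0.164231] = 0.0269718
Prior × likelihood for each component:
  w_A·f_A = 0.23 × 3.76779e-07 = 8.66591e-08
  w_B·f_B = 0.44 × 0.0246701 = 0.0108548
  w_C·f_C = 0.33 × 0.0269718 = 0.00890069
Denominator: 8.66591e-08 + 0.0108548 + 0.00890069 = 0.0197556
P(Line B | x₁, x₂) = 0.0108548 / 0.0197556 ≈ 0.549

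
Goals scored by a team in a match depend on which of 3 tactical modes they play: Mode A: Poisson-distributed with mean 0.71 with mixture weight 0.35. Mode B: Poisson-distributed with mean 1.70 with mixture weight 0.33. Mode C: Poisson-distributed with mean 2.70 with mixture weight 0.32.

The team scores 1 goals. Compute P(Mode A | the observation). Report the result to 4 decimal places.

P(component k | x) = π_k·f_k(x) / marginal(x), where marginal(x) = Σ_j π_j·f_j(x).
Component likelihoods at x = 1 goals:
  f_A = e^(−0.71)·0.71^1/1! = 0.349067
  f_B = e^(−1.70)·1.70^1/1! = 0.310562
  f_C = e^(−2.70)·2.70^1/1! = 0.181455
Weight by the priors:
  π_A·f_A = 0.35 × 0.349067 = 0.122174
  π_B·f_B = 0.33 × 0.310562 = 0.102485
  π_C·f_C = 0.32 × 0.181455 = 0.0580656
Denominator: 0.122174 + 0.102485 + 0.0580656 = 0.282725
So the posterior for Mode A is 0.122174 / 0.282725 ≈ 0.4321.

0.4321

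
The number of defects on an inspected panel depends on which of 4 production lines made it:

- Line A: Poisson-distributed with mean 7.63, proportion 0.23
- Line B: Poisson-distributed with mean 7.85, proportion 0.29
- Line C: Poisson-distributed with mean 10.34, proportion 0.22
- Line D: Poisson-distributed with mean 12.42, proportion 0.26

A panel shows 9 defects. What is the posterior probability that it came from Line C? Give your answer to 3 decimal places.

The responsibility of component k is π_k f_k(x) divided by Σ_j π_j f_j(x).
Poisson probabilities:
  L_A = 0.117298
  L_B = 0.121577
  L_C = 0.120314
  L_D = 0.0782337
Weight by the priors:
  π_A·L_A = 0.23 × 0.117298 = 0.0269786
  π_B·L_B = 0.29 × 0.121577 = 0.0352574
  π_C·L_C = 0.22 × 0.120314 = 0.0264691
  π_D·L_D = 0.26 × 0.0782337 = 0.0203408
Normaliser: 0.0269786 + 0.0352574 + 0.0264691 + 0.0203408 = 0.109046
Responsibility of Line C: 0.0264691 / 0.109046 ≈ 0.243

0.243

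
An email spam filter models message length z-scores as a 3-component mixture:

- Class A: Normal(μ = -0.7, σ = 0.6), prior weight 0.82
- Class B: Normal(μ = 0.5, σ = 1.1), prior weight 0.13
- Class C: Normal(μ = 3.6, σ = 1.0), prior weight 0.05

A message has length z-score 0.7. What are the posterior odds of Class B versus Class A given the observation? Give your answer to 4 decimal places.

1.2941

Only the two components matter; the odds are (P(Z=i) f_i(x)) / (P(Z=j) f_j(x)).
Component likelihoods at x = 0.7:
  L_A = (1/(0.6·√(2π)))·exp(−(0.7−-0.7)²/(2·0.6²)) = 0.664904·exp(-2.72222) = 0.0437031
  L_B = (1/(1.1·√(2π)))·exp(−(0.7−0.5)²/(2·1.1²)) = 0.362675·exp(-0.01653) = 0.356729
  L_C = (1/(1.0·√(2π)))·exp(−(0.7−3.6)²/(2·1.0²)) = 0.398942·exp(-4.20500) = 0.00595253
0.0463748 / 0.0358366 ≈ 1.2941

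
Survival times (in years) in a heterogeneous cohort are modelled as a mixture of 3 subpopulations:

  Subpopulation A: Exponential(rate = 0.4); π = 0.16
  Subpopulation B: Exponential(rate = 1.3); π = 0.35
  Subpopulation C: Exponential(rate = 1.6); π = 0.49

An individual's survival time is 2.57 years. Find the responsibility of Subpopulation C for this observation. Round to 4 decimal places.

0.2476

Posterior ∝ prior × likelihood, so P(k | x) ∝ w_k f_k(x); normalise over all components.
Evaluate each component's likelihood at the observed value:
  f_A = 0.4·e^(−0.4·2.57) = 0.4·e^(−1.0280) = 0.143089
  f_B = 1.3·e^(−1.3·2.57) = 1.3·e^(−3.3410) = 0.046022
  f_C = 1.6·e^(−1.6·2.57) = 1.6·e^(−4.1120) = 0.0262
Weight by the priors:
  w_A·f_A = 0.16 × 0.143089 = 0.0228942
  w_B·f_B = 0.35 × 0.046022 = 0.0161077
  w_C·f_C = 0.49 × 0.0262 = 0.012838
Denominator: 0.0228942 + 0.0161077 + 0.012838 = 0.0518399
Responsibility of Subpopulation C: 0.012838 / 0.0518399 ≈ 0.2476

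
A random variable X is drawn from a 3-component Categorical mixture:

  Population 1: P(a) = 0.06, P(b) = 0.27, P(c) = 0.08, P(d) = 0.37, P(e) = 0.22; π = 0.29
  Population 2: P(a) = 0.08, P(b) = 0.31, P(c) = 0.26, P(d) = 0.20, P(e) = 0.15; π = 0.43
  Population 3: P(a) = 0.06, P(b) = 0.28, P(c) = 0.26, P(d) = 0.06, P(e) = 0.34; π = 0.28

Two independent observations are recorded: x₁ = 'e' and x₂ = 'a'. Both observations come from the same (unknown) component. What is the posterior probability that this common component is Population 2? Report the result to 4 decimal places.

0.3510

By Bayes' theorem, P(k | x) = w_k f_k(x) / Σ_j w_j f_j(x).
Since both observations come from the same component, the likelihood for component k is f_k(x₁)·f_k(x₂).
  f_1 = [0.22] × [0.06] = 0.0132
  f_2 = [0.15] × [0.08] = 0.012
  f_3 = [0.34] × [0.06] = 0.0204
Unnormalised posteriors:
  w_1·f_1 = 0.29 × 0.0132 = 0.003828
  w_2·f_2 = 0.43 × 0.012 = 0.00516
  w_3·f_3 = 0.28 × 0.0204 = 0.005712
Normaliser: 0.003828 + 0.00516 + 0.005712 = 0.0147
Responsibility of Population 2: 0.00516 / 0.0147 ≈ 0.3510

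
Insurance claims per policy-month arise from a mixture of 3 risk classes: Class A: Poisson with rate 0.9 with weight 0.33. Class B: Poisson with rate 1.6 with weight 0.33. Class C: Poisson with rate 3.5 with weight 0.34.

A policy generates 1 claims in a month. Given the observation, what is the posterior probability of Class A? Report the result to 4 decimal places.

0.4586

Posterior ∝ prior × likelihood, so P(k | x) ∝ π_k f_k(x); normalise over all components.
Component likelihoods at x = 1 claims:
  f_A = e^(−0.9)·0.9^1/1! = 0.365913
  f_B = e^(−1.6)·1.6^1/1! = 0.323034
  f_C = e^(−3.5)·3.5^1/1! = 0.105691
Weight by the priors:
  π_A·f_A = 0.33 × 0.365913 = 0.120751
  π_B·f_B = 0.33 × 0.323034 = 0.106601
  π_C·f_C = 0.34 × 0.105691 = 0.0359349
Evidence: 0.120751 + 0.106601 + 0.0359349 = 0.263287
Responsibility of Class A: 0.120751 / 0.263287 ≈ 0.4586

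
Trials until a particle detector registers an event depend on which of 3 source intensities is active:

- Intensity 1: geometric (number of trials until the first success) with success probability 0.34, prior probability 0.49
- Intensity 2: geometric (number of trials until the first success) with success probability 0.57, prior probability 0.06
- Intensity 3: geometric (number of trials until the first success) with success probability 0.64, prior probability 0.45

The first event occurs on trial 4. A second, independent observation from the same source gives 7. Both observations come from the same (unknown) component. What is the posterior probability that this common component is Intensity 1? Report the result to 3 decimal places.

P(component k | x) = π_k·f_k(x) / marginal(x), where marginal(x) = Σ_j π_j·f_j(x).
Since both observations come from the same component, the likelihood for component k is f_k(x₁)·f_k(x₂).
  f_1 = [0.34·(1−0.34)^3 = 0.34·0.287496 = 0.0977486] × [0.0281023] = 0.00274697
  f_2 = [0.57·(1−0.57)^3 = 0.57·0.079507 = 0.045319] × [0.00360318] = 0.000163292
  f_3 = [0.64·(1−0.64)^3 = 0.64·0.046656 = 0.0298598] × [0.00139314] = 4.1599e-05
Multiply by the mixture weights:
  π_1·f_1 = 0.49 × 0.00274697 = 0.00134601
  π_2·f_2 = 0.06 × 0.000163292 = 9.79754e-06
  π_3·f_3 = 0.45 × 4.1599e-05 = 1.87195e-05
Evidence: 0.00134601 + 9.79754e-06 + 1.87195e-05 = 0.00137453
Responsibility of Intensity 1: 0.00134601 / 0.00137453 ≈ 0.979

0.979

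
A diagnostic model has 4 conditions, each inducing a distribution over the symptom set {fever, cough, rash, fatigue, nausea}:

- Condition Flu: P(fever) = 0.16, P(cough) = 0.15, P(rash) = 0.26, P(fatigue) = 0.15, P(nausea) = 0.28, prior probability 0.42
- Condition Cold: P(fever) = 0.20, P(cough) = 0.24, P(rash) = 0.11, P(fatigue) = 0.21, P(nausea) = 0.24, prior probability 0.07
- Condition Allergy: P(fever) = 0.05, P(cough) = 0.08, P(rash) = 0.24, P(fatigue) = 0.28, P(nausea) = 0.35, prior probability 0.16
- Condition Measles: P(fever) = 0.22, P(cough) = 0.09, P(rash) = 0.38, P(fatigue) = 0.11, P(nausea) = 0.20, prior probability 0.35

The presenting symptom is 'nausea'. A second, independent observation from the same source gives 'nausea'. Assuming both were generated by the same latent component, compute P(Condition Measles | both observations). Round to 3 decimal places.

Apply Bayes' rule: the posterior for each component is proportional to its prior times its likelihood at x.
Since both observations come from the same component, the likelihood for component k is f_k(x₁)·f_k(x₂).
  L_Flu = [P(nausea | comp) = 0.28] × [0.28] = 0.0784
  L_Cold = [P(nausea | comp) = 0.24] × [0.24] = 0.0576
  L_Allergy = [P(nausea | comp) = 0.35] × [0.35] = 0.1225
  L_Measles = [P(nausea | comp) = 0.20] × [0.2] = 0.04
Prior × likelihood for each component:
  π_Flu·L_Flu = 0.42 × 0.0784 = 0.032928
  π_Cold·L_Cold = 0.07 × 0.0576 = 0.004032
  π_Allergy·L_Allergy = 0.16 × 0.1225 = 0.0196
  π_Measles·L_Measles = 0.35 × 0.04 = 0.014
Sum: 0.032928 + 0.004032 + 0.0196 + 0.014 = 0.07056
Responsibility of Condition Measles: 0.014 / 0.07056 ≈ 0.198

0.198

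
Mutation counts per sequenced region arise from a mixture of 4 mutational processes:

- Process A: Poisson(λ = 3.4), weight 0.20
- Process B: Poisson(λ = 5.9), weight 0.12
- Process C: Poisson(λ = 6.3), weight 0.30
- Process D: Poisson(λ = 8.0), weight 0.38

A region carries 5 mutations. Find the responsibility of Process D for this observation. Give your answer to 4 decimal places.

0.2780

Posterior ∝ prior × likelihood, so P(k | x) ∝ w_k f_k(x); normalise over all components.
Poisson probabilities:
  L_A = e^(−3.4)·3.4^5/5! = 0.126361
  L_B = e^(−5.9)·5.9^5/5! = 0.163208
  L_C = e^(−6.3)·6.3^5/5! = 0.151868
  L_D = e^(−8.0)·8.0^5/5! = 0.0916037
Prior × likelihood for each component:
  w_A·L_A = 0.20 × 0.126361 = 0.0252721
  w_B·L_B = 0.12 × 0.163208 = 0.019585
  w_C·L_C = 0.30 × 0.151868 = 0.0455604
  w_D·L_D = 0.38 × 0.0916037 = 0.0348094
Marginal: 0.0252721 + 0.019585 + 0.0455604 + 0.0348094 = 0.125227
So the posterior for Process D is 0.0348094 / 0.125227 ≈ 0.2780.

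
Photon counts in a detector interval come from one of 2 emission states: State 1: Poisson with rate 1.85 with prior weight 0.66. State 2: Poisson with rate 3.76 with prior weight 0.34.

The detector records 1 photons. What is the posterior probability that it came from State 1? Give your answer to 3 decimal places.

Posterior ∝ prior × likelihood, so P(k | x) ∝ P(Z=k) f_k(x); normalise over all components.
Evaluate each component's likelihood at the observed value:
  f_1 = e^(−1.85)·1.85^1/1! = 0.290889
  f_2 = e^(−3.76)·3.76^1/1! = 0.0875469
Prior × likelihood for each component:
  P(Z=1)·f_1 = 0.66 × 0.290889 = 0.191987
  P(Z=2)·f_2 = 0.34 × 0.0875469 = 0.0297659
Marginal: 0.191987 + 0.0297659 = 0.221753
P(State 1 | 1 photons) = 0.191987 / 0.221753 ≈ 0.866

0.866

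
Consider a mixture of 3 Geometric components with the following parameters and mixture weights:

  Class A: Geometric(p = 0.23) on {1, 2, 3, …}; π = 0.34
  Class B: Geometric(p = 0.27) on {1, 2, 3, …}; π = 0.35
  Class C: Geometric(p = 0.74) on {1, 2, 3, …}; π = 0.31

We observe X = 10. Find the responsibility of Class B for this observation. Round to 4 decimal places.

Apply Bayes' rule: the posterior for each component is proportional to its prior times its likelihood at x.
Geometric probabilities:
  p_A = 0.23·(1−0.23)^9 = 0.23·0.0951517 = 0.0218849
  p_B = 0.27·(1−0.27)^9 = 0.27·0.0588716 = 0.0158953
  p_C = 0.74·(1−0.74)^9 = 0.74·5.4295e-06 = 4.01783e-06
Multiply by the mixture weights:
  w_A·p_A = 0.34 × 0.0218849 = 0.00744086
  w_B·p_B = 0.35 × 0.0158953 = 0.00556336
  w_C·p_C = 0.31 × 4.01783e-06 = 1.24553e-06
Evidence: 0.00744086 + 0.00556336 + 1.24553e-06 = 0.0130055
So the posterior for Class B is 0.00556336 / 0.0130055 ≈ 0.4278.

0.4278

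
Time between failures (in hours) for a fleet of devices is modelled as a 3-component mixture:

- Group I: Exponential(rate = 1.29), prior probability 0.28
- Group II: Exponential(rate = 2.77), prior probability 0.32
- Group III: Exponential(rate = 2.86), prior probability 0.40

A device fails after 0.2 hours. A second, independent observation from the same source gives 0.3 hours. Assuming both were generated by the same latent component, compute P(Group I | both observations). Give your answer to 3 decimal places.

0.149

Posterior ∝ prior × likelihood, so P(k | x) ∝ w_k f_k(x); normalise over all components.
Since both observations come from the same component, the likelihood for component k is f_k(x₁)·f_k(x₂).
  f_I = [0.996648] × [0.876028] = 0.873091
  f_II = [1.59177] × [1.20665] = 1.92071
  f_III = [1.61417] × [1.21267] = 1.95745
Multiply by the mixture weights:
  w_I·f_I = 0.28 × 0.873091 = 0.244465
  w_II·f_II = 0.32 × 1.92071 = 0.614627
  w_III·f_III = 0.40 × 1.95745 = 0.782981
Marginal: 0.244465 + 0.614627 + 0.782981 = 1.64207
So the posterior for Group I is 0.244465 / 1.64207 ≈ 0.149.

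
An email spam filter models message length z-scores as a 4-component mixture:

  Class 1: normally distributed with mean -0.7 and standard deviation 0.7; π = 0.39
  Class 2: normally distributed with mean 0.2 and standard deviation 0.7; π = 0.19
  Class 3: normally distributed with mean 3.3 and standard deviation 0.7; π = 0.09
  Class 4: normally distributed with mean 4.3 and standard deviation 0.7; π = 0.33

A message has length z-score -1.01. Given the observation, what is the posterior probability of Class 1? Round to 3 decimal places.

0.892

Posterior ∝ prior × likelihood, so P(k | x) ∝ π_k f_k(x); normalise over all components.
Evaluate each component's likelihood at the observed value:
  p_1 = (1/(0.7·√(2π)))·exp(−(-1.01−-0.7)²/(2·0.7²)) = 0.569918·exp(-0.09806) = 0.516683
  p_2 = (1/(0.7·√(2π)))·exp(−(-1.01−0.2)²/(2·0.7²)) = 0.569918·exp(-1.49398) = 0.127934
  p_3 = (1/(0.7·√(2π)))·exp(−(-1.01−3.3)²/(2·0.7²)) = 0.569918·exp(-18.95520) = 3.33942e-09
  p_4 = (1/(0.7·√(2π)))·exp(−(-1.01−4.3)²/(2·0.7²)) = 0.569918·exp(-28.77153) = 1.82178e-13
Multiply by the mixture weights:
  π_1·p_1 = 0.39 × 0.516683 = 0.201507
  π_2·p_2 = 0.19 × 0.127934 = 0.0243074
  π_3·p_3 = 0.09 × 3.33942e-09 = 3.00548e-10
  π_4·p_4 = 0.33 × 1.82178e-13 = 6.01186e-14
Normaliser: 0.201507 + 0.0243074 + 3.00548e-10 + 6.01186e-14 = 0.225814
P(Class 1 | -1.01) = 0.201507 / 0.225814 ≈ 0.892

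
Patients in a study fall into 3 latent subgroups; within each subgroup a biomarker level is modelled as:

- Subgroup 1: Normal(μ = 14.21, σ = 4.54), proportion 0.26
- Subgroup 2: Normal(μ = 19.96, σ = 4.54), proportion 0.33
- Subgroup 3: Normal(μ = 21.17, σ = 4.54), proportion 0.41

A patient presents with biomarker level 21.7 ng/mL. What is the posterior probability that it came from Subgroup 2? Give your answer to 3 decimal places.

0.393

Posterior ∝ prior × likelihood, so P(k | x) ∝ π_k f_k(x); normalise over all components.
Evaluate each component's likelihood at the observed value:
  p_1 = (1/(4.54·√(2π)))·exp(−(21.7−14.21)²/(2·4.54²)) = 0.087873·exp(-1.36089) = 0.0225335
  p_2 = (1/(4.54·√(2π)))·exp(−(21.7−19.96)²/(2·4.54²)) = 0.087873·exp(-0.07344) = 0.0816503
  p_3 = (1/(4.54·√(2π)))·exp(−(21.7−21.17)²/(2·4.54²)) = 0.087873·exp(-0.00681) = 0.087276
Prior × likelihood for each component:
  π_1·p_1 = 0.26 × 0.0225335 = 0.00585871
  π_2·p_2 = 0.33 × 0.0816503 = 0.0269446
  π_3·p_3 = 0.41 × 0.087276 = 0.0357832
Sum: 0.00585871 + 0.0269446 + 0.0357832 = 0.0685865
So the posterior for Subgroup 2 is 0.0269446 / 0.0685865 ≈ 0.393.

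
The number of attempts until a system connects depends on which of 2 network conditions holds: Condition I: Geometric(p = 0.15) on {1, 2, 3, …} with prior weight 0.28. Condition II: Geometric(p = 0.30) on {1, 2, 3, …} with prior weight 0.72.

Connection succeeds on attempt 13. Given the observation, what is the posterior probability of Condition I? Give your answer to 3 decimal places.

0.666

By Bayes' theorem, P(k | x) = w_k f_k(x) / Σ_j w_j f_j(x).
Component likelihoods at x = 13:
  L_I = 0.15·(1−0.15)^12 = 0.15·0.142242 = 0.0213363
  L_II = 0.30·(1−0.30)^12 = 0.30·0.0138413 = 0.00415239
Unnormalised posteriors:
  w_I·L_I = 0.28 × 0.0213363 = 0.00597415
  w_II·L_II = 0.72 × 0.00415239 = 0.00298972
Sum: 0.00597415 + 0.00298972 = 0.00896387
P(Condition I | 13) = 0.00597415 / 0.00896387 ≈ 0.666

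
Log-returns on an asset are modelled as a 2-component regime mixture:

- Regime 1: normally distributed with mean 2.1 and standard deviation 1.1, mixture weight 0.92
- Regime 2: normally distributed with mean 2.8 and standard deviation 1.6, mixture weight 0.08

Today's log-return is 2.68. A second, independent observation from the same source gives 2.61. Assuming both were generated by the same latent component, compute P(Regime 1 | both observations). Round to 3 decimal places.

Posterior ∝ prior × likelihood, so P(k | x) ∝ π_k f_k(x); normalise over all components.
Since both observations come from the same component, the likelihood for component k is f_k(x₁)·f_k(x₂).
  p_1 = [0.315607] × [0.325716] = 0.102798
  p_2 = [0.248639] × [0.247587] = 0.0615597
Unnormalised posteriors:
  π_1·p_1 = 0.92 × 0.102798 = 0.0945746
  π_2·p_2 = 0.08 × 0.0615597 = 0.00492478
Marginal: 0.0945746 + 0.00492478 = 0.0994993
So the posterior for Regime 1 is 0.0945746 / 0.0994993 ≈ 0.951.

0.951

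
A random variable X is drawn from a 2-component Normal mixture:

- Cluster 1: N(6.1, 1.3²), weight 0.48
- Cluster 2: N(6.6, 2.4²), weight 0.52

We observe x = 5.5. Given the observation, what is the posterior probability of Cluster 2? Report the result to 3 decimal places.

The responsibility of component k is π_k f_k(x) divided by Σ_j π_j f_j(x).
Normal densities:
  f_1 = 0.275874
  f_2 = 0.149652
Weight by the priors:
  π_1·f_1 = 0.48 × 0.275874 = 0.132419
  π_2·f_2 = 0.52 × 0.149652 = 0.0778191
Denominator: 0.132419 + 0.0778191 = 0.210239
P(Cluster 2 | data) = 0.0778191 / 0.210239 ≈ 0.370

0.370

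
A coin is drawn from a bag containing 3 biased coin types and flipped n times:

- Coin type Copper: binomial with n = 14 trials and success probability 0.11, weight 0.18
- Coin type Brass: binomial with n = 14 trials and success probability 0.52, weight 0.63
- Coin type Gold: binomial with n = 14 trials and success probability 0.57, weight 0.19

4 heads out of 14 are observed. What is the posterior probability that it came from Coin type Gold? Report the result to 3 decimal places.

Apply Bayes' rule: the posterior for each component is proportional to its prior times its likelihood at x.
Component likelihoods at x = 4 heads out of 14:
  f_Copper = 0.0456988
  f_Brass = 0.0475182
  f_Gold = 0.0228359
Multiply by the mixture weights:
  w_Copper·f_Copper = 0.18 × 0.0456988 = 0.00822579
  w_Brass·f_Brass = 0.63 × 0.0475182 = 0.0299365
  w_Gold·f_Gold = 0.19 × 0.0228359 = 0.00433882
Normaliser: 0.00822579 + 0.0299365 + 0.00433882 = 0.0425011
So the posterior for Coin type Gold is 0.00433882 / 0.0425011 ≈ 0.102.

0.102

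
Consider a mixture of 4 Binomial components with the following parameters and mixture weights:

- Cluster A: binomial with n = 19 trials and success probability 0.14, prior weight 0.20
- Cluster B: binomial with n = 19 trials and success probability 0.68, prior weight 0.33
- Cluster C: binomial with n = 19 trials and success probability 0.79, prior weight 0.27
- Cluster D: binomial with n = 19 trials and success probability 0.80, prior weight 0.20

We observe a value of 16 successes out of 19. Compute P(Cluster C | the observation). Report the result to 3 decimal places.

0.460

The responsibility of component k is π_k f_k(x) divided by Σ_j π_j f_j(x).
Evaluate each component's likelihood at the observed value:
  L_A = 1.34236e-11
  L_B = 0.0663615
  L_C = 0.206545
  L_D = 0.218199
Prior × likelihood for each component:
  π_A·L_A = 0.20 × 1.34236e-11 = 2.68471e-12
  π_B·L_B = 0.33 × 0.0663615 = 0.0218993
  π_C·L_C = 0.27 × 0.206545 = 0.0557672
  π_D·L_D = 0.20 × 0.218199 = 0.0436399
Marginal: 2.68471e-12 + 0.0218993 + 0.0557672 + 0.0436399 = 0.121306
So the posterior for Cluster C is 0.0557672 / 0.121306 ≈ 0.460.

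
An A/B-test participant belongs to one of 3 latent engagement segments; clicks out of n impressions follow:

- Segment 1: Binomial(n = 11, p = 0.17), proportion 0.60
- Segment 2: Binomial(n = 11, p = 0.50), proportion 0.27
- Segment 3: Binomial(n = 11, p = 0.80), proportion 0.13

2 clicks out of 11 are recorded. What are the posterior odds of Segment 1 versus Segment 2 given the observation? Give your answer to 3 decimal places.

24.588

Since P(k|x) ∝ π_k f_k(x), the posterior odds are π_i f_i(x) / (π_j f_j(x)).
Component likelihoods at x = 2 clicks out of 11:
  f_1 = C(11,2)·0.17^2·0.83^9 = 55·0.0289·0.18694 = 0.297142
  f_2 = C(11,2)·0.50^2·0.50^9 = 55·0.25·0.00195312 = 0.0268555
  f_3 = C(11,2)·0.80^2·0.20^9 = 55·0.64·5.12e-07 = 1.80224e-05
0.178285 / 0.00725098 ≈ 24.588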